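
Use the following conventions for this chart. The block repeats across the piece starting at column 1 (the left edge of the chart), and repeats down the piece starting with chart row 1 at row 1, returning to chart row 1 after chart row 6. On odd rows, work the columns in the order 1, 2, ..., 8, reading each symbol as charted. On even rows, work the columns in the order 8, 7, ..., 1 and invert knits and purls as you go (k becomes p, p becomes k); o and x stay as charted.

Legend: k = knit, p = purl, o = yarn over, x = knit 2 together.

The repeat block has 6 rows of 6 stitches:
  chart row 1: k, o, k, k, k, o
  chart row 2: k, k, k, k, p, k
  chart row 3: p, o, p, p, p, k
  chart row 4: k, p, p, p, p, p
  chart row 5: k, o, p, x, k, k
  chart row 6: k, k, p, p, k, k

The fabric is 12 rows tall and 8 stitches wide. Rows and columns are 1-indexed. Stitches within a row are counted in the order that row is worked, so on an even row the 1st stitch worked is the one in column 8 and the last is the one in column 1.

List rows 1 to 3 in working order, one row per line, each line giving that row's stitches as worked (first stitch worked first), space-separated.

Row 1: chart row 1, RS - tile across columns 1-8 and work as-is.
Row 2: chart row 2, WS - tiled (columns 1-8): k k k k p k k k; work from column 8 back to 1 with k<->p swapped.
Row 3: chart row 3, RS - tile across columns 1-8 and work as-is.

Rows as worked:
k o k k k o k o
p p p k p p p p
p o p p p k p o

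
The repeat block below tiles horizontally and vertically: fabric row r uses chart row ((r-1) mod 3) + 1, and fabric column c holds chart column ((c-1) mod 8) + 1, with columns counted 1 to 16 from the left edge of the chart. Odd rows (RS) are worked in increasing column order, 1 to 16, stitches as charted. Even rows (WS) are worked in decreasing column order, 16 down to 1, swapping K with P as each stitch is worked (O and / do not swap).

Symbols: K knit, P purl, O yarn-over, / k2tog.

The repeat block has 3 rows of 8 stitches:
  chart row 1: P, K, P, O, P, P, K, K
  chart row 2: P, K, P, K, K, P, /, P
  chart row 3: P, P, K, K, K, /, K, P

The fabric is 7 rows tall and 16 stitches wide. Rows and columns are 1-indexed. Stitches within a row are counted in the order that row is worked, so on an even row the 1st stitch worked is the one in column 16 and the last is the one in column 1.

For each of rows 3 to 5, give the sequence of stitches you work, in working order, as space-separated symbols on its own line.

== ROWS AS WORKED ==
P P K K K / K P P P K K K / K P
P P K K O K P K P P K K O K P K
P K P K K P / P P K P K K P / P

Derivation:
Row 3: chart row 3, RS - tile across columns 1-16 and work as-is.
Row 4: chart row 1, WS - tiled (columns 1-16): P K P O P P K K P K P O P P K K; work from column 16 back to 1 with K<->P swapped.
Row 5: chart row 2, RS - tile across columns 1-16 and work as-is.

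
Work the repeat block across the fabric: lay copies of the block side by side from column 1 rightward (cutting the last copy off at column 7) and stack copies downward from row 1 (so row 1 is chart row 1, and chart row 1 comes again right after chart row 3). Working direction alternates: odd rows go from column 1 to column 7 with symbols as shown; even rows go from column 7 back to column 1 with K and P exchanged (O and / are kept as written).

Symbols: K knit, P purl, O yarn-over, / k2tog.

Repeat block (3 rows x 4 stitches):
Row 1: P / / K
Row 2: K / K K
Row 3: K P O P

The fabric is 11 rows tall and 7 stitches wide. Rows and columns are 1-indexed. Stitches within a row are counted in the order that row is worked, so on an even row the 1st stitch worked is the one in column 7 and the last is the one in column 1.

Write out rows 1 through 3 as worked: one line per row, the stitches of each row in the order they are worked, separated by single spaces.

Row 1: chart row 1, RS - tile across columns 1-7 and work as-is.
Row 2: chart row 2, WS - tiled (columns 1-7): K / K K K / K; work from column 7 back to 1 with K<->P swapped.
Row 3: chart row 3, RS - tile across columns 1-7 and work as-is.

Result:
P / / K P / /
P / P P P / P
K P O P K P O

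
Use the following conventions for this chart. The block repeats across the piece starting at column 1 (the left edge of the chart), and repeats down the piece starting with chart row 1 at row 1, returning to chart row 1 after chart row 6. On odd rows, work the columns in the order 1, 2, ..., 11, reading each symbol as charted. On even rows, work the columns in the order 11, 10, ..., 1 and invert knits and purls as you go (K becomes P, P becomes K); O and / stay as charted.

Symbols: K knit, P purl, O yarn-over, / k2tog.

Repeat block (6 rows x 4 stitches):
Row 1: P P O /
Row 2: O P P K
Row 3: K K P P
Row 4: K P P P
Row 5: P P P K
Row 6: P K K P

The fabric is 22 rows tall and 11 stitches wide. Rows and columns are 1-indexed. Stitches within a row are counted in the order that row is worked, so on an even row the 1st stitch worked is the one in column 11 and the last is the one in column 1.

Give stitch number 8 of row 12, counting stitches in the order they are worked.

== STITCH ==
K

Derivation:
Row 12: (12-1) mod 6 = 5, so use chart row 6. Even row -> WS.
Chart row 6 tiled across columns 1-11: P K K P P K K P P K K
WS: work from column 11 back to column 1 (reverse the tiled row), swapping K<->P (O and / unchanged).
Row 12 as worked: P P K K P P K K P P K
The 8th stitch worked is K.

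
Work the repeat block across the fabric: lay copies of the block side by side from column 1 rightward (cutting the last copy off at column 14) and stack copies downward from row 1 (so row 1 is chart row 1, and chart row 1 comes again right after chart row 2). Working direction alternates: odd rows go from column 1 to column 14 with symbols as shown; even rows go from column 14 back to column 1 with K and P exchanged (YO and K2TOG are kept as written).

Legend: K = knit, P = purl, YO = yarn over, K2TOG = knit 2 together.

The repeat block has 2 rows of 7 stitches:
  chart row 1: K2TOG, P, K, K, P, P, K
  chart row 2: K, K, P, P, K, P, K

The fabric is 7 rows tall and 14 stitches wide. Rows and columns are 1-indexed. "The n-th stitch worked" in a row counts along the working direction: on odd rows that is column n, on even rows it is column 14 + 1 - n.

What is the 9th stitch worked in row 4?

Row 4: (4-1) mod 2 = 1, so use chart row 2. Even row -> WS.
Chart row 2 tiled across columns 1-14: K K P P K P K K K P P K P K
WS row: flip the tiled sequence (start at column 14) and apply K<->P; YO and K2TOG stay.
Row 4 as worked: P K P K K P P P K P K K P P
Counting 9 along the worked row gives K.

Result:
K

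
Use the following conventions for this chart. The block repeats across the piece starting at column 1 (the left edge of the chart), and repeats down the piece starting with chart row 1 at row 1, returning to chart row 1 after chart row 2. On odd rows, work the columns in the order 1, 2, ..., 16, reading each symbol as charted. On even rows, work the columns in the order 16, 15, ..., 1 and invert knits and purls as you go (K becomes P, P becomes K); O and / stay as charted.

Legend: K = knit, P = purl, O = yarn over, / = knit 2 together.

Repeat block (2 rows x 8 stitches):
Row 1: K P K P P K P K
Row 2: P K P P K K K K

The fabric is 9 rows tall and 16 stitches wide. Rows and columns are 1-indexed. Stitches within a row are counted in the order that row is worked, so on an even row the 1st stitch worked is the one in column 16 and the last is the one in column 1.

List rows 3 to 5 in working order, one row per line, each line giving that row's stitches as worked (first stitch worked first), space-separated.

== ROWS AS WORKED ==
K P K P P K P K K P K P P K P K
P P P P K K P K P P P P K K P K
K P K P P K P K K P K P P K P K

Derivation:
Row 3: chart row 1, RS - tile across columns 1-16 and work as-is.
Row 4: chart row 2, WS - tiled (columns 1-16): P K P P K K K K P K P P K K K K; work from column 16 back to 1 with K<->P swapped.
Row 5: chart row 1, RS - tile across columns 1-16 and work as-is.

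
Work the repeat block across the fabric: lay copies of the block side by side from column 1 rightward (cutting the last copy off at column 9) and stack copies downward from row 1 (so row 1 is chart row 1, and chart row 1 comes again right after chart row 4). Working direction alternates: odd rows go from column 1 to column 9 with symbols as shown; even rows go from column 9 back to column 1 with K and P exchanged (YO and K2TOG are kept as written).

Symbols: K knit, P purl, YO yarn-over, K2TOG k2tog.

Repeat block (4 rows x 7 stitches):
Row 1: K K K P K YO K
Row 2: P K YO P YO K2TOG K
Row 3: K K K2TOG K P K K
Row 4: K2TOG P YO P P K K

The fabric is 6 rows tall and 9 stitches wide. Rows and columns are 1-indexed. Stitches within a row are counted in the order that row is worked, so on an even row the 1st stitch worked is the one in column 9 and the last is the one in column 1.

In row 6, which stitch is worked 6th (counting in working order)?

For row 6: chart row = ((6-1) mod 4) + 1 = 2; this is a WS (even) row.
Chart row 2 tiled across columns 1-9: P K YO P YO K2TOG K P K
Wrong side: read the tiled row from column 9 down to 1 and exchange K with P (leave YO, K2TOG).
Row 6 as worked: P K P K2TOG YO K YO P K
Counting 6 along the worked row gives K.

== STITCH ==
K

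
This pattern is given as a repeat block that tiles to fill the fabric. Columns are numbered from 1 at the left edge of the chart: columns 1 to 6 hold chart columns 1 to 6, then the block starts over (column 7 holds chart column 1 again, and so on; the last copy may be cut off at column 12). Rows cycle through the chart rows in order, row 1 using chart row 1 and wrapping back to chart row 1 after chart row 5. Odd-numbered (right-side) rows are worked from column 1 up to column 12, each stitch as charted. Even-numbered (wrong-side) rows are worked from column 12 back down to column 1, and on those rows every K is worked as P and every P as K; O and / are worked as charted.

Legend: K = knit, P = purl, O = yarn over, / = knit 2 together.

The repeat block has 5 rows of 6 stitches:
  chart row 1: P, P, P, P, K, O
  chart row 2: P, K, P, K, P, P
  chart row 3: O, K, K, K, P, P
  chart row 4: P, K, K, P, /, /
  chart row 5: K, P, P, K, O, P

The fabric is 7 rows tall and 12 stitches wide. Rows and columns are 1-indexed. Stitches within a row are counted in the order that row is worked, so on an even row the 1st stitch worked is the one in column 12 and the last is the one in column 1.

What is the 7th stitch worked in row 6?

Row 6: (6-1) mod 5 = 0, so use chart row 1. Even row -> WS.
Chart row 1 tiled across columns 1-12: P P P P K O P P P P K O
WS row: flip the tiled sequence (start at column 12) and apply K<->P; O and / stay.
Row 6 as worked: O P K K K K O P K K K K
Counting 7 along the worked row gives O.

Stitch:
O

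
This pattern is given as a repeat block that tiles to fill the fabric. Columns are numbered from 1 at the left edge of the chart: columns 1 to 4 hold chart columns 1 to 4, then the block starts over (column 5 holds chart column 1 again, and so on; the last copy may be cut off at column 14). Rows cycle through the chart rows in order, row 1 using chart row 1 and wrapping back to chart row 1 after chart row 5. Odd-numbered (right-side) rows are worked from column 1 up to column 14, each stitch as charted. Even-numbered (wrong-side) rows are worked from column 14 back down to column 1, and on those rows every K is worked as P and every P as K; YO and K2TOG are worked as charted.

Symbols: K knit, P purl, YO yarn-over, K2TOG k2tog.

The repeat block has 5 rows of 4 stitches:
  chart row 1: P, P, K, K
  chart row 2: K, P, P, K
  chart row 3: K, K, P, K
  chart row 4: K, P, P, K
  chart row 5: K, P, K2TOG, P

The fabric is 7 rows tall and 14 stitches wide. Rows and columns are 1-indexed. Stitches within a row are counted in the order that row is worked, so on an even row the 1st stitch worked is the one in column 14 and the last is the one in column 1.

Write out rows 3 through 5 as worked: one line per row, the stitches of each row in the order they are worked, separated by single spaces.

Rows as worked:
K K P K K K P K K K P K K K
K P P K K P P K K P P K K P
K P K2TOG P K P K2TOG P K P K2TOG P K P

Derivation:
Row 3: chart row 3, RS - tile across columns 1-14 and work as-is.
Row 4: chart row 4, WS - tiled (columns 1-14): K P P K K P P K K P P K K P; work from column 14 back to 1 with K<->P swapped.
Row 5: chart row 5, RS - tile across columns 1-14 and work as-is.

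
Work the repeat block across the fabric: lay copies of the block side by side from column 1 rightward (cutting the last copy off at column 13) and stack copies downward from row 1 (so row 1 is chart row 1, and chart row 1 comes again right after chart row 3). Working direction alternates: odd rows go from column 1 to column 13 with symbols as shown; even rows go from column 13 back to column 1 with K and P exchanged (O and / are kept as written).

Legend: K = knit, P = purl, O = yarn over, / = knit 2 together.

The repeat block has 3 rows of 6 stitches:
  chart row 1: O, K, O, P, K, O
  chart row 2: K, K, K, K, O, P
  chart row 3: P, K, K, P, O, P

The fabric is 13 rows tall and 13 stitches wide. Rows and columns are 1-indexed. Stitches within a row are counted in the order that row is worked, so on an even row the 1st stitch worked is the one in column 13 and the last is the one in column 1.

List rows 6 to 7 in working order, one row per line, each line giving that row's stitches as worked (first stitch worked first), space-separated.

Result:
K K O K P P K K O K P P K
O K O P K O O K O P K O O

Derivation:
Row 6: chart row 3, WS - tiled (columns 1-13): P K K P O P P K K P O P P; work from column 13 back to 1 with K<->P swapped.
Row 7: chart row 1, RS - tile across columns 1-13 and work as-is.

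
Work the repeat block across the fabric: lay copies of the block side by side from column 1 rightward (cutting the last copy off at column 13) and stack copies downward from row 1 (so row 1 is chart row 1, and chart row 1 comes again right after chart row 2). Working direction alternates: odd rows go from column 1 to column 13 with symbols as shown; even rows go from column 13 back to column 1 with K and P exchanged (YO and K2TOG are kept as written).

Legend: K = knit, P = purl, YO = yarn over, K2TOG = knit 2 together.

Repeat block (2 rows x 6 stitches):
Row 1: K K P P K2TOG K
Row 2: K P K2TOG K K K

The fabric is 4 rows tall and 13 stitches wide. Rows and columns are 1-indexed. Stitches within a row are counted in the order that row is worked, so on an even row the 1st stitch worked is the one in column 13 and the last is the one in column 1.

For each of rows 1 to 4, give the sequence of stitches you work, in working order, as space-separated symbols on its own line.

Row 1: chart row 1, RS - tile across columns 1-13 and work as-is.
Row 2: chart row 2, WS - tiled (columns 1-13): K P K2TOG K K K K P K2TOG K K K K; work from column 13 back to 1 with K<->P swapped.
Row 3: chart row 1, RS - tile across columns 1-13 and work as-is.
Row 4: chart row 2, WS - tiled (columns 1-13): K P K2TOG K K K K P K2TOG K K K K; work from column 13 back to 1 with K<->P swapped.

Result:
K K P P K2TOG K K K P P K2TOG K K
P P P P K2TOG K P P P P K2TOG K P
K K P P K2TOG K K K P P K2TOG K K
P P P P K2TOG K P P P P K2TOG K P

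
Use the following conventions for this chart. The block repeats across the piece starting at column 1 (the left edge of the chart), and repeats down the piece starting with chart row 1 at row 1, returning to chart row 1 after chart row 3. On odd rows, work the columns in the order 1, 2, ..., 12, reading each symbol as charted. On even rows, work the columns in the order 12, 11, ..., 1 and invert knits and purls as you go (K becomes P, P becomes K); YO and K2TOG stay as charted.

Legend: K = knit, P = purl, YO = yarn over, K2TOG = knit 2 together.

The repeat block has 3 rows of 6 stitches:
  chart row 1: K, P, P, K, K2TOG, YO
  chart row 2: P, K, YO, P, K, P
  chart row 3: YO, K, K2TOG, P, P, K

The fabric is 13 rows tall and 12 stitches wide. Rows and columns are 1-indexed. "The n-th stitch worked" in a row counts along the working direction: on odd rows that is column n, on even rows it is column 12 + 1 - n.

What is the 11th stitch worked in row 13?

Row 13: (13-1) mod 3 = 0, so use chart row 1. Odd row -> RS.
Chart row 1 tiled across columns 1-12: K P P K K2TOG YO K P P K K2TOG YO
RS: work column 1 to column 12, symbols as charted — the tiled row is the row as worked.
Stitch 11 in working order -> K2TOG

Stitch:
K2TOG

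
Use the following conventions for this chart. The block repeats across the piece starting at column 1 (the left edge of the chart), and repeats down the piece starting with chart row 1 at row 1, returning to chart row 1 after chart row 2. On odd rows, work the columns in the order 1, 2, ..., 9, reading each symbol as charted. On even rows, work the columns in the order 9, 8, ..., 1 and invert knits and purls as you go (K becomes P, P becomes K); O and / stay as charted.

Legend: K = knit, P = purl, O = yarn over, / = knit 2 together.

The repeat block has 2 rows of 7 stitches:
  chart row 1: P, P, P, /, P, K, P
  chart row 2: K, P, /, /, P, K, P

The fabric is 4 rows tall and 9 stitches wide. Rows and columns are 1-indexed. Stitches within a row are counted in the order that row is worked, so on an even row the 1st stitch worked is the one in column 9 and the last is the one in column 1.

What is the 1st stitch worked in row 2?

Row 2 uses chart row ((2-1) mod 2)+1 = 2. Row 2 is even, so WS.
Chart row 2 tiled across columns 1-9: K P / / P K P K P
Wrong side: read the tiled row from column 9 down to 1 and exchange K with P (leave O, /).
Row 2 as worked: K P K P K / / K P
The 1st stitch worked is K.

Result:
K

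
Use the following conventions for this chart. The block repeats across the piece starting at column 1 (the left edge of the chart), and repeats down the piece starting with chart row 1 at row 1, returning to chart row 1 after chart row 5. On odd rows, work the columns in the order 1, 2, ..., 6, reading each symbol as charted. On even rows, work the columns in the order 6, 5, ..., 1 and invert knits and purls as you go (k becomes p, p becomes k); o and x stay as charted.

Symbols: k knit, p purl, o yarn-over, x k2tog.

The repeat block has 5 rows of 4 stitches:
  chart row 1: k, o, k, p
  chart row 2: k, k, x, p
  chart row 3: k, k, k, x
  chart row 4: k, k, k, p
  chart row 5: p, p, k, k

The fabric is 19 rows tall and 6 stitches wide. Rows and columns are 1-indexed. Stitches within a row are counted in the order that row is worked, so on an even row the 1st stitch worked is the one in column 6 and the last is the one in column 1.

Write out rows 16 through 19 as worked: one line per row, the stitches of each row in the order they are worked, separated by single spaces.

Row 16: chart row 1, WS - tiled (columns 1-6): k o k p k o; work from column 6 back to 1 with k<->p swapped.
Row 17: chart row 2, RS - tile across columns 1-6 and work as-is.
Row 18: chart row 3, WS - tiled (columns 1-6): k k k x k k; work from column 6 back to 1 with k<->p swapped.
Row 19: chart row 4, RS - tile across columns 1-6 and work as-is.

Rows as worked:
o p k p o p
k k x p k k
p p x p p p
k k k p k k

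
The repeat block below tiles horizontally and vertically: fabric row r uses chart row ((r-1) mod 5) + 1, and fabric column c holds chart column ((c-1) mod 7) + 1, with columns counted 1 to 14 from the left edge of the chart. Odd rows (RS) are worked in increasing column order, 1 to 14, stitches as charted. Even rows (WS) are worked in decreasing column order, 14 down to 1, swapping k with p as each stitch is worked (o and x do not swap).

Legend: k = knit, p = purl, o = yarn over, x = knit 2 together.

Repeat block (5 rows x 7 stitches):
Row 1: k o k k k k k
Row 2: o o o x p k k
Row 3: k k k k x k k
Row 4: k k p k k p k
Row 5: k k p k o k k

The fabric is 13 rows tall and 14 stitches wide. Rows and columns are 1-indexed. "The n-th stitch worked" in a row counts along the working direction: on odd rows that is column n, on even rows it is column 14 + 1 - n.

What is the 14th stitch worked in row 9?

Result:
k

Derivation:
Row 9 uses chart row ((9-1) mod 5)+1 = 4. Row 9 is odd, so RS.
Chart row 4 tiled across columns 1-14: k k p k k p k k k p k k p k
Right side: take the tiled row as-is (worked left to right from column 1).
Counting 14 along the worked row gives k.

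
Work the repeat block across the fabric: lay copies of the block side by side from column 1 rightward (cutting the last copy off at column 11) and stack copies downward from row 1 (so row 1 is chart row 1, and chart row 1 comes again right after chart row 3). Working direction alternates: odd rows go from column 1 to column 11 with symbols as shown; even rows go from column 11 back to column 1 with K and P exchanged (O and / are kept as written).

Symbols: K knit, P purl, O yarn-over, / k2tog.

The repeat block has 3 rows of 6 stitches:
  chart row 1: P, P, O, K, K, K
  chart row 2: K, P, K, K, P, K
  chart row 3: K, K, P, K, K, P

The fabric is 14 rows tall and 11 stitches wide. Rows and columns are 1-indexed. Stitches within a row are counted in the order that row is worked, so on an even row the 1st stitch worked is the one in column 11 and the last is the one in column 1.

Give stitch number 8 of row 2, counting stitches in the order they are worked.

For row 2: chart row = ((2-1) mod 3) + 1 = 2; this is a WS (even) row.
Chart row 2 tiled across columns 1-11: K P K K P K K P K K P
WS row: flip the tiled sequence (start at column 11) and apply K<->P; O and / stay.
Row 2 as worked: K P P K P P K P P K P
The 8th stitch worked is P.

Stitch:
P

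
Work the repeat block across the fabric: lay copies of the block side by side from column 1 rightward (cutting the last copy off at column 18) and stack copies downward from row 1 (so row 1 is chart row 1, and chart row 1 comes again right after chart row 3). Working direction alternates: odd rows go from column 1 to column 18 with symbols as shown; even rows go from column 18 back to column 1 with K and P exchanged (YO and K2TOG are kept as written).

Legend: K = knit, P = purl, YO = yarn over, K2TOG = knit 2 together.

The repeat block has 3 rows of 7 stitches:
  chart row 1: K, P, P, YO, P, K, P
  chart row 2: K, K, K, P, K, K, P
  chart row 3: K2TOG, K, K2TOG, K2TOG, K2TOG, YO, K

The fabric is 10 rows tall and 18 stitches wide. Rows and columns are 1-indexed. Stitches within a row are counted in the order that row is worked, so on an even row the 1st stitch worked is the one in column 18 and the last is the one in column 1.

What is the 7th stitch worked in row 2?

Row 2: (2-1) mod 3 = 1, so use chart row 2. Even row -> WS.
Chart row 2 tiled across columns 1-18: K K K P K K P K K K P K K P K K K P
WS: work from column 18 back to column 1 (reverse the tiled row), swapping K<->P (YO and K2TOG unchanged).
Row 2 as worked: K P P P K P P K P P P K P P K P P P
Counting 7 along the worked row gives P.

Stitch:
P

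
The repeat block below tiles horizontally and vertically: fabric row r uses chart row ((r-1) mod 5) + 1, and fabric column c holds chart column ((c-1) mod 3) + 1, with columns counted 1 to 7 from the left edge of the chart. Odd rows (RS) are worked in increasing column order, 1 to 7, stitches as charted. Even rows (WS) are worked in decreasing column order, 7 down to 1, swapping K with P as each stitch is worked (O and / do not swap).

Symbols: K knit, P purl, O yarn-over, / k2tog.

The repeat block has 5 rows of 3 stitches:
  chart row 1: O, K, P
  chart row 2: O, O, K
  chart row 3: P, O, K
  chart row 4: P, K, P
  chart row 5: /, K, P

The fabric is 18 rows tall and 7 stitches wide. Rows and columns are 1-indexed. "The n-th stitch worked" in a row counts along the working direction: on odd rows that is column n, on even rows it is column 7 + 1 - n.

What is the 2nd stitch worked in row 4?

Stitch:
K

Derivation:
Row 4 uses chart row ((4-1) mod 5)+1 = 4. Row 4 is even, so WS.
Chart row 4 tiled across columns 1-7: P K P P K P P
Wrong side: read the tiled row from column 7 down to 1 and exchange K with P (leave O, /).
Row 4 as worked: K K P K K P K
Counting 2 along the worked row gives K.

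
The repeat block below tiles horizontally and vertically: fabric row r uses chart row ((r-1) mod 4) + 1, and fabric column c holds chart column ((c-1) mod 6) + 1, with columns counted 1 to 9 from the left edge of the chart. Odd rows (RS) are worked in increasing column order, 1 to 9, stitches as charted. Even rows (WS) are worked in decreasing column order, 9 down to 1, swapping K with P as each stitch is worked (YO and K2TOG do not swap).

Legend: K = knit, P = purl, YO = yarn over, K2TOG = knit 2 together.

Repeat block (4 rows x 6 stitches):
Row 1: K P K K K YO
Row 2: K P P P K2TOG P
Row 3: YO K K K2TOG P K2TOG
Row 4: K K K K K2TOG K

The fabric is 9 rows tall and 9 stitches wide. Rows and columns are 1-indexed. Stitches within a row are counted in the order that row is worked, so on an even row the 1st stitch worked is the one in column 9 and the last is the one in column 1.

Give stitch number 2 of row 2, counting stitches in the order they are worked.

== STITCH ==
K

Derivation:
Row 2: (2-1) mod 4 = 1, so use chart row 2. Even row -> WS.
Chart row 2 tiled across columns 1-9: K P P P K2TOG P K P P
WS row: flip the tiled sequence (start at column 9) and apply K<->P; YO and K2TOG stay.
Row 2 as worked: K K P K K2TOG K K K P
Counting 2 along the worked row gives K.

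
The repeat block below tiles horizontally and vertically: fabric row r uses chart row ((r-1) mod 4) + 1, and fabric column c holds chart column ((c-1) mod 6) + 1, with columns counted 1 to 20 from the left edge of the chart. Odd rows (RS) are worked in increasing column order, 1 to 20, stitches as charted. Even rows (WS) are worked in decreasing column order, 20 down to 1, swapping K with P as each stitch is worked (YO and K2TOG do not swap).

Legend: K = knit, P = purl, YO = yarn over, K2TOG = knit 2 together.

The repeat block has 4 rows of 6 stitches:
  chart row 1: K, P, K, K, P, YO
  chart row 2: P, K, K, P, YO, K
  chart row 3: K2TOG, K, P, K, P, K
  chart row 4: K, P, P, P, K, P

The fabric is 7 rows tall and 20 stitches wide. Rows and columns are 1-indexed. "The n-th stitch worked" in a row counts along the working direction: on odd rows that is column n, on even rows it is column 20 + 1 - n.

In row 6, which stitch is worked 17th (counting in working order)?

Result:
K

Derivation:
Row 6 uses chart row ((6-1) mod 4)+1 = 2. Row 6 is even, so WS.
Chart row 2 tiled across columns 1-20: P K K P YO K P K K P YO K P K K P YO K P K
WS row: flip the tiled sequence (start at column 20) and apply K<->P; YO and K2TOG stay.
Row 6 as worked: P K P YO K P P K P YO K P P K P YO K P P K
The 17th stitch worked is K.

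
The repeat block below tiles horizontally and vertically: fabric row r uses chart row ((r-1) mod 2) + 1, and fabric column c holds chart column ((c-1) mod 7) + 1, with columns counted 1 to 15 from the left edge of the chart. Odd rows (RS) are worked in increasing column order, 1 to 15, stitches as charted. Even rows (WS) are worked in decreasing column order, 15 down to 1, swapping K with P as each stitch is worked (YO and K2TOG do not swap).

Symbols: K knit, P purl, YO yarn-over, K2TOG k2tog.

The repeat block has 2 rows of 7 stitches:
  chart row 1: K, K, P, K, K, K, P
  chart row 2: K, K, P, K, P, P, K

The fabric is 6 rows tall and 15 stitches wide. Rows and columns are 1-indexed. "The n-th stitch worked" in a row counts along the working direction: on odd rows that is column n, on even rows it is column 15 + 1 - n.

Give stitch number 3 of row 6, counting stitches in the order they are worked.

Row 6: (6-1) mod 2 = 1, so use chart row 2. Even row -> WS.
Chart row 2 tiled across columns 1-15: K K P K P P K K K P K P P K K
Wrong side: read the tiled row from column 15 down to 1 and exchange K with P (leave YO, K2TOG).
Row 6 as worked: P P K K P K P P P K K P K P P
The 3rd stitch worked is K.

== STITCH ==
K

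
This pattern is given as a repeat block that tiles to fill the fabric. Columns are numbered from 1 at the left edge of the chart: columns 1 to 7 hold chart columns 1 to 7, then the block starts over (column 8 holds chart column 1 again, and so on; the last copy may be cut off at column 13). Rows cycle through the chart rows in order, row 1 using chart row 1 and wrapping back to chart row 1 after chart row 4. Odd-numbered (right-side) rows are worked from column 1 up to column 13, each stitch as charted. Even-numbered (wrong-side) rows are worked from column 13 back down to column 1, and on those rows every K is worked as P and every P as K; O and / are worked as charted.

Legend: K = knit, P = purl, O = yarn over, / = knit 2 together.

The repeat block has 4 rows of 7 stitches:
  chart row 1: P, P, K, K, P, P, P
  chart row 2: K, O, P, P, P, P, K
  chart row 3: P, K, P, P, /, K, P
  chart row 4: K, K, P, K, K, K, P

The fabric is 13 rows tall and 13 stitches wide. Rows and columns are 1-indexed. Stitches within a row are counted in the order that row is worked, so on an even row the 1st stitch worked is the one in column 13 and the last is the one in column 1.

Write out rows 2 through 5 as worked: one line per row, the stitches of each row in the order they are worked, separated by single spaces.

Row 2: chart row 2, WS - tiled (columns 1-13): K O P P P P K K O P P P P; work from column 13 back to 1 with K<->P swapped.
Row 3: chart row 3, RS - tile across columns 1-13 and work as-is.
Row 4: chart row 4, WS - tiled (columns 1-13): K K P K K K P K K P K K K; work from column 13 back to 1 with K<->P swapped.
Row 5: chart row 1, RS - tile across columns 1-13 and work as-is.

Rows as worked:
K K K K O P P K K K K O P
P K P P / K P P K P P / K
P P P K P P K P P P K P P
P P K K P P P P P K K P P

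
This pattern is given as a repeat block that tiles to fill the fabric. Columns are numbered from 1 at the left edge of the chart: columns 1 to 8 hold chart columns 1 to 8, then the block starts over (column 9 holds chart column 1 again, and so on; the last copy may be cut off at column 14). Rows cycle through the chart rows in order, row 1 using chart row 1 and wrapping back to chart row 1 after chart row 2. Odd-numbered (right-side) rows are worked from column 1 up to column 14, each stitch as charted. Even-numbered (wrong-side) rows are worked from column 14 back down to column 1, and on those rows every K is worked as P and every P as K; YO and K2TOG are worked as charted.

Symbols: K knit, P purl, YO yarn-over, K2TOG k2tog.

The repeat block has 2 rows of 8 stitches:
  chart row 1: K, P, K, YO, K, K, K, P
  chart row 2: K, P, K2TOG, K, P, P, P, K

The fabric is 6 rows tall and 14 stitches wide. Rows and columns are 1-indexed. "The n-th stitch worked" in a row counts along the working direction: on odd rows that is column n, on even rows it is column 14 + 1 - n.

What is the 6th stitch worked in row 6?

Stitch:
P

Derivation:
Row 6: (6-1) mod 2 = 1, so use chart row 2. Even row -> WS.
Chart row 2 tiled across columns 1-14: K P K2TOG K P P P K K P K2TOG K P P
Wrong side: read the tiled row from column 14 down to 1 and exchange K with P (leave YO, K2TOG).
Row 6 as worked: K K P K2TOG K P P K K K P K2TOG K P
The 6th stitch worked is P.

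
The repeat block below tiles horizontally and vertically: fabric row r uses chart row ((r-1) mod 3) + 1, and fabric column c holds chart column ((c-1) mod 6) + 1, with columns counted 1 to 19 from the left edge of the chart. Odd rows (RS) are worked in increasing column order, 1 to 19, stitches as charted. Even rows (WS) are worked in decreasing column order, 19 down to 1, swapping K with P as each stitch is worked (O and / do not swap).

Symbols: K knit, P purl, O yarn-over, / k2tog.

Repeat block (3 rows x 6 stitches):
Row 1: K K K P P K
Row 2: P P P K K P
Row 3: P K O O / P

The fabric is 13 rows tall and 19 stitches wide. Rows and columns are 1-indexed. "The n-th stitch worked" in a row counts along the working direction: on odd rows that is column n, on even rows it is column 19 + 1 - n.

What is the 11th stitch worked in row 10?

== STITCH ==
P

Derivation:
Row 10 uses chart row ((10-1) mod 3)+1 = 1. Row 10 is even, so WS.
Chart row 1 tiled across columns 1-19: K K K P P K K K K P P K K K K P P K K
WS: work from column 19 back to column 1 (reverse the tiled row), swapping K<->P (O and / unchanged).
Row 10 as worked: P P K K P P P P K K P P P P K K P P P
Stitch 11 in working order -> P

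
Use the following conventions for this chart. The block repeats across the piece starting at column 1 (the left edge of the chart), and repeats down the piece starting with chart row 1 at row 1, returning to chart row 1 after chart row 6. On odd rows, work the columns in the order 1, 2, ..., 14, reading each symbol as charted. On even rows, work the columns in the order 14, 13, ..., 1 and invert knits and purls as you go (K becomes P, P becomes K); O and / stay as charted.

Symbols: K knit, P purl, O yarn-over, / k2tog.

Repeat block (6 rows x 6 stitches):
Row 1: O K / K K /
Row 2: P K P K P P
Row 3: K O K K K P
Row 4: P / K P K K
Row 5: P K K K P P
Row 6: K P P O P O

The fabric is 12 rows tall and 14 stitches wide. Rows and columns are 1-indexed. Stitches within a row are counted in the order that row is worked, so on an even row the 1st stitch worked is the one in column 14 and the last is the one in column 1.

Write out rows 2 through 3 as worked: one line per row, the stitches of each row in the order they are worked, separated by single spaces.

Rows as worked:
P K K K P K P K K K P K P K
K O K K K P K O K K K P K O

Derivation:
Row 2: chart row 2, WS - tiled (columns 1-14): P K P K P P P K P K P P P K; work from column 14 back to 1 with K<->P swapped.
Row 3: chart row 3, RS - tile across columns 1-14 and work as-is.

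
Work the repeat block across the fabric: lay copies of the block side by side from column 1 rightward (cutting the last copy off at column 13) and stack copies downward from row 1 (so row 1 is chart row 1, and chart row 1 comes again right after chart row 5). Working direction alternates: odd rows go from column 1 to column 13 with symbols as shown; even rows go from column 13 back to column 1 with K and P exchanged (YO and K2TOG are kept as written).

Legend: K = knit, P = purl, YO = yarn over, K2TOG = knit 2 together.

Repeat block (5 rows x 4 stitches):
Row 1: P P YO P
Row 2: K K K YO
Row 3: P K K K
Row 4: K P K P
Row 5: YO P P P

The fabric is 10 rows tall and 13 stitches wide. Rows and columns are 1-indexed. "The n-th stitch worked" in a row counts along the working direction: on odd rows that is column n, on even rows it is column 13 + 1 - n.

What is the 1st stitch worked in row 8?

Result:
K

Derivation:
Row 8: (8-1) mod 5 = 2, so use chart row 3. Even row -> WS.
Chart row 3 tiled across columns 1-13: P K K K P K K K P K K K P
WS row: flip the tiled sequence (start at column 13) and apply K<->P; YO and K2TOG stay.
Row 8 as worked: K P P P K P P P K P P P K
Stitch 1 in working order -> K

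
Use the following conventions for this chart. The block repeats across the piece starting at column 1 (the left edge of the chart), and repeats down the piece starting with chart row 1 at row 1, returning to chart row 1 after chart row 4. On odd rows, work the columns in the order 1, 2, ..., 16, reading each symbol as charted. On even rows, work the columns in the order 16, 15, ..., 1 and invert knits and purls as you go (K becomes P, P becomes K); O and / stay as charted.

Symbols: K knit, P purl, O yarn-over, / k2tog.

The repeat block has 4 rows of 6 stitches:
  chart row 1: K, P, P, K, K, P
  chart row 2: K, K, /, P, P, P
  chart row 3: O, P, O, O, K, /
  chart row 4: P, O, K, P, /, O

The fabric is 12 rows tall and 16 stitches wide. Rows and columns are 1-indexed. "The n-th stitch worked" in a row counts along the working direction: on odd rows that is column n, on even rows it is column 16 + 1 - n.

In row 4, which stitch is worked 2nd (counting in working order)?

Row 4: (4-1) mod 4 = 3, so use chart row 4. Even row -> WS.
Chart row 4 tiled across columns 1-16: P O K P / O P O K P / O P O K P
Wrong side: read the tiled row from column 16 down to 1 and exchange K with P (leave O, /).
Row 4 as worked: K P O K O / K P O K O / K P O K
The 2nd stitch worked is P.

Stitch:
P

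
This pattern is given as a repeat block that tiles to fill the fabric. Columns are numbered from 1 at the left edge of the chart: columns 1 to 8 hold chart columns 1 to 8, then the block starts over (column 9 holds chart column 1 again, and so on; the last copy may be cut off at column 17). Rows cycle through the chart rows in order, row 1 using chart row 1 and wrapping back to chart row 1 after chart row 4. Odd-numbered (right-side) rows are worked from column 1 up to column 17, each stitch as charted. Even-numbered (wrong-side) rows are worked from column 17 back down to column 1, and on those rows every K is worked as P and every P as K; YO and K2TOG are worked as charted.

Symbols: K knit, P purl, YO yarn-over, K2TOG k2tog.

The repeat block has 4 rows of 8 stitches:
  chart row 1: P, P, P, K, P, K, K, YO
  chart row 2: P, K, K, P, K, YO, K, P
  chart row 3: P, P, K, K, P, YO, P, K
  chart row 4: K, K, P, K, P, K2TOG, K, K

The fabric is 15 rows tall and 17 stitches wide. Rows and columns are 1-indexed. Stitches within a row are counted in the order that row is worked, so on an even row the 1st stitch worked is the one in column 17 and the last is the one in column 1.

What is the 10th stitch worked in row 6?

Row 6: (6-1) mod 4 = 1, so use chart row 2. Even row -> WS.
Chart row 2 tiled across columns 1-17: P K K P K YO K P P K K P K YO K P P
WS: work from column 17 back to column 1 (reverse the tiled row), swapping K<->P (YO and K2TOG unchanged).
Row 6 as worked: K K P YO P K P P K K P YO P K P P K
Counting 10 along the worked row gives K.

Result:
K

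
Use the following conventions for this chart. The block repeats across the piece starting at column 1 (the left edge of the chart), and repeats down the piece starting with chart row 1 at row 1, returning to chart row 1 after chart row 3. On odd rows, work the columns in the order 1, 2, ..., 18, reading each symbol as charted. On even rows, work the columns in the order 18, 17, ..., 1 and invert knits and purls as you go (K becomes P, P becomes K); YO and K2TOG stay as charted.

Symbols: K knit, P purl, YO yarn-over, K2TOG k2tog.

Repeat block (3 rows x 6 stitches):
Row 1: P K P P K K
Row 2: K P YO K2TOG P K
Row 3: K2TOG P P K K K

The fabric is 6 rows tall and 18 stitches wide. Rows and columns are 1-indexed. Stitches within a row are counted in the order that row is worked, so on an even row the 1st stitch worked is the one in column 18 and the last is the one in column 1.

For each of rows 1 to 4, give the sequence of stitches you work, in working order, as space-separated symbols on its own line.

Row 1: chart row 1, RS - tile across columns 1-18 and work as-is.
Row 2: chart row 2, WS - tiled (columns 1-18): K P YO K2TOG P K K P YO K2TOG P K K P YO K2TOG P K; work from column 18 back to 1 with K<->P swapped.
Row 3: chart row 3, RS - tile across columns 1-18 and work as-is.
Row 4: chart row 1, WS - tiled (columns 1-18): P K P P K K P K P P K K P K P P K K; work from column 18 back to 1 with K<->P swapped.

Rows as worked:
P K P P K K P K P P K K P K P P K K
P K K2TOG YO K P P K K2TOG YO K P P K K2TOG YO K P
K2TOG P P K K K K2TOG P P K K K K2TOG P P K K K
P P K K P K P P K K P K P P K K P K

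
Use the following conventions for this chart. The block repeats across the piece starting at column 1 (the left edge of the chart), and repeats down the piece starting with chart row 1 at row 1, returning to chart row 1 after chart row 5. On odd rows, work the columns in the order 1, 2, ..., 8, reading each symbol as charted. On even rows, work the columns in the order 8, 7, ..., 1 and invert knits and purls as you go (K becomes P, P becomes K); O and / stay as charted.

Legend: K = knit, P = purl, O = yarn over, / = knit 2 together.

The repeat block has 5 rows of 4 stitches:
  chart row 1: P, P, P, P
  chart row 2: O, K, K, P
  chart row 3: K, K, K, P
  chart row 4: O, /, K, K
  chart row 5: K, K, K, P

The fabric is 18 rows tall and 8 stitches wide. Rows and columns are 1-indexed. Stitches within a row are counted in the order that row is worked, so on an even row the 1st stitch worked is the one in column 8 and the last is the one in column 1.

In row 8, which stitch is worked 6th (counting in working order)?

Row 8: (8-1) mod 5 = 2, so use chart row 3. Even row -> WS.
Chart row 3 tiled across columns 1-8: K K K P K K K P
Wrong side: read the tiled row from column 8 down to 1 and exchange K with P (leave O, /).
Row 8 as worked: K P P P K P P P
Stitch 6 in working order -> P

Result:
P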